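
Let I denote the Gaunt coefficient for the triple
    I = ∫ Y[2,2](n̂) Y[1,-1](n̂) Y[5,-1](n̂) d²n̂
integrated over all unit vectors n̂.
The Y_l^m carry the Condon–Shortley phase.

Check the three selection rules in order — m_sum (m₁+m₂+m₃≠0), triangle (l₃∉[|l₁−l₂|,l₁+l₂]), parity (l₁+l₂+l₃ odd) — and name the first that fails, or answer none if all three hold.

triangle

Σmᵢ = 0  ✓
l₃∈[|l₁−l₂|,l₁+l₂]=[1,3], have l₃=5  ✗
Σlᵢ = 8 ⇒ even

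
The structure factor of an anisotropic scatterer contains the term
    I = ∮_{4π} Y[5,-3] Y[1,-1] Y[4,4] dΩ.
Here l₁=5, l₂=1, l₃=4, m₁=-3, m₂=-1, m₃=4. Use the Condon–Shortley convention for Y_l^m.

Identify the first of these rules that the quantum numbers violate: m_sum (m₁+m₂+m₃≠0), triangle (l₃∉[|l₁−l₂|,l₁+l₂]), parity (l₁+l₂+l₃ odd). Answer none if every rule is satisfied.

none

azimuthal sum: -3 − 1 + 4 = 0  ✓
4 ≤ 4 ≤ 6 (triangle on l)  ✓
L = 5 + 1 + 4 = 10 (even)  ✓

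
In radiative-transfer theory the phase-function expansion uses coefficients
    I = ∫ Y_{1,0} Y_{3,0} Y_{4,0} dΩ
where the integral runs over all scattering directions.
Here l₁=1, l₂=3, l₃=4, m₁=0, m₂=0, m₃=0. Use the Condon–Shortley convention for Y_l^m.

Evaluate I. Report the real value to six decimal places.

Rules hold: Σm=0, L=8 even, 2≤4≤4.
N = 3·7·9 = 189
Δ = 0!·2!·6!/9! = 1/252
Racah Σ t=0..0: t=0:+1/36 = 1/36
⇒ 3j(1 3 4; 0 0 0)² = 4/63, sgn +1
(m-triple is (0,0,0) — same symbol as above.)
4πI² = N·(3j₀)²·(3jₘ)² = 16/21
I = +1·√(0.761905/4π) = 0.24623252

0.246233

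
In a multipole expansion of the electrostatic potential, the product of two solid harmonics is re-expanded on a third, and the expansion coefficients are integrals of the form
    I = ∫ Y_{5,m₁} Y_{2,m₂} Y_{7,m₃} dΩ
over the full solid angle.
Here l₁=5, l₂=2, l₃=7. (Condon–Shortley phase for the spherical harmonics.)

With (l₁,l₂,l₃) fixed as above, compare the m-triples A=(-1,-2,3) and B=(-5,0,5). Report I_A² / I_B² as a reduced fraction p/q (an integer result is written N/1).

35/11

l's match ⇒ only the (l;m) 3-j factors differ between A and B.
A: triangle coeff Δ(5,2,7) = 1/15015; Σ_t [0,0]: t=0:+1/414720 = 1/414720; (3j)²=2/143 [(5 2 7; -1 -2 3)], sign=+1
B: triangle coeff Δ(5,2,7) = 1/15015; Σ_t [0,0]: t=0:+1/14515200 = 1/14515200; (3j)²=2/455 [(5 2 7; -5 0 5)], sign=+1
I_A²/I_B² = (2/143)/(2/455) = 35/11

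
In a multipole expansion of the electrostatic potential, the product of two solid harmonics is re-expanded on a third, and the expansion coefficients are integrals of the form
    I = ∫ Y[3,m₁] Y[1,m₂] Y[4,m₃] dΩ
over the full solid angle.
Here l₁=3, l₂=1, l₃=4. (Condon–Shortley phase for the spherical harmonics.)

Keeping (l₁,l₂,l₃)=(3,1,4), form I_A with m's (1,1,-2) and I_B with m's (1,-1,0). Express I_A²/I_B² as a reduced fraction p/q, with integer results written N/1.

5/2

Shared (l₁,l₂,l₃)=(3,1,4): N and (l;000)² cancel in I_A²/I_B².
A: Δ = 0!·6!·2!/9! = 1/252; Racah Σ t=0..0: t=0:+1/96 = 1/96; ⇒ 3j(3 1 4; 1 1 -2)² = 5/84, sgn +1
B: Δ = 0!·6!·2!/9! = 1/252; Racah Σ t=0..0: t=0:+1/96 = 1/96; ⇒ 3j(3 1 4; 1 -1 0)² = 1/42, sgn +1
I_A²/I_B² = (5/84)/(1/42) = 5/2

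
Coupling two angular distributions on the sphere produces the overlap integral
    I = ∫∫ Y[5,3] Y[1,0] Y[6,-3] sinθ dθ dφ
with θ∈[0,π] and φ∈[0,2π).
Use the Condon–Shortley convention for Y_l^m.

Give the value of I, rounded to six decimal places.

Checks pass: Σm=0; 12 even; l₃=6∈[4,6].
(2·5+1)(2·1+1)(2·6+1) = 429
Δ: 0! 10! 2! / 13! → 1/858
sum: t=0:+1/14400 = 1/14400
3j²(5 1 6; 0 0 0) = Δ·Π!·Σ² = 6/143  (sign +1)
sum: t=0:+1/80640 = 1/80640
3j²(5 1 6; 3 0 -3) = Δ·Π!·Σ² = 9/286  (sign -1)
combine: 4πI² = 429·6/143·9/286 = 81/143
take √, sign -1: I = -0.21230956

-0.212310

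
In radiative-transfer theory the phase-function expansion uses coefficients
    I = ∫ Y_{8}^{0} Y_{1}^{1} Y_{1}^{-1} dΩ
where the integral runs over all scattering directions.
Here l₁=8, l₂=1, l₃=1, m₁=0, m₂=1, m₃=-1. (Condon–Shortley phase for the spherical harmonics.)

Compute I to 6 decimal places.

triangle: need 7≤l₃≤9, have 1; I=0

0.000000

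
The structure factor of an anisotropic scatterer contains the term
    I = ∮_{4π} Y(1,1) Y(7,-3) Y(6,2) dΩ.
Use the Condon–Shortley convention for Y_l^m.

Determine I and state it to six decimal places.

Checks pass: Σm=0; 14 even; l₃=6∈[6,8].
(2·1+1)(2·7+1)(2·6+1) = 585
Δ: 2! 0! 12! / 15! → 1/1365
sum: t=1:−1/518400 = -1/518400
3j²(1 7 6; 0 0 0) = Δ·Π!·Σ² = 7/195  (sign -1)
sum: t=0:+1/1935360 = 1/1935360
3j²(1 7 6; 1 -3 2) = Δ·Π!·Σ² = 3/91  (sign +1)
combine: 4πI² = 585·7/195·3/91 = 9/13
take √, sign -1: I = -0.23471705

-0.234717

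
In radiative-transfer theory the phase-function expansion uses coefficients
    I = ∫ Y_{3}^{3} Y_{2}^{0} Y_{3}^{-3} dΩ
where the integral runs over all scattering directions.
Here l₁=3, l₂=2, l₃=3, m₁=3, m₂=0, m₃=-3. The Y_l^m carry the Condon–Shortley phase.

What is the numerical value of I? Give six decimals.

m-sum 0 ✓  L=8 even ✓  1≤3≤5 ✓
Π(2lᵢ+1) = 7×5×7 = 245
triangle coeff Δ(3,2,3) = 1/3780
Σ_t [0,2]: t=0:+1/24 t=1:−1/4 t=2:+1/24 = -1/6
(3j)²=4/105 [(3 2 3; 0 0 0)], sign=+1
Σ_t [0,0]: t=0:+1/96 = 1/96
(3j)²=5/84 [(3 2 3; 3 0 -3)], sign=+1
⇒ 4πI² = 5/9
I = (+1)√(5/9/(4π)) = 0.21026104

0.210261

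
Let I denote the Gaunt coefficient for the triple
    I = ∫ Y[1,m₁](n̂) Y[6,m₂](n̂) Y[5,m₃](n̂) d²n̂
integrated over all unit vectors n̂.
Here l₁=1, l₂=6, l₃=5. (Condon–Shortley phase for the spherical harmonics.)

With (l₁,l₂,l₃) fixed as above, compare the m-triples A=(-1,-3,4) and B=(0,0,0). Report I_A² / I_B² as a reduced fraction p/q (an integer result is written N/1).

l's match ⇒ only the (l;m) 3-j factors differ between A and B.
A: triangle coeff Δ(1,6,5) = 1/858; Σ_t [2,2]: t=2:+1/725760 = 1/725760; (3j)²=1/286 [(1 6 5; -1 -3 4)], sign=-1
B: triangle coeff Δ(1,6,5) = 1/858; Σ_t [1,1]: t=1:−1/14400 = -1/14400; (3j)²=6/143 [(1 6 5; 0 0 0)], sign=+1
I_A²/I_B² = (1/286)/(6/143) = 1/12

1/12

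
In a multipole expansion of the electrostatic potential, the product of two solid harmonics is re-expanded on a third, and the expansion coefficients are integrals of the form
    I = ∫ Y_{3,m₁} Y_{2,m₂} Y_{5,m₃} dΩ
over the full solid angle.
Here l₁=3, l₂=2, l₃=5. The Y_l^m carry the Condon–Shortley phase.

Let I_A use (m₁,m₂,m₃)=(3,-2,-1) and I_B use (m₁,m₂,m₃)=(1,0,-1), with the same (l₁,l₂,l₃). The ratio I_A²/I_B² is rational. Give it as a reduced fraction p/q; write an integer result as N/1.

1/90

Shared (l₁,l₂,l₃)=(3,2,5): N and (l;000)² cancel in I_A²/I_B².
A: Δ = 0!·6!·4!/11! = 1/2310; Racah Σ t=0..0: t=0:+1/17280 = 1/17280; ⇒ 3j(3 2 5; 3 -2 -1)² = 1/2310, sgn +1
B: Δ = 0!·6!·4!/11! = 1/2310; Racah Σ t=0..0: t=0:+1/192 = 1/192; ⇒ 3j(3 2 5; 1 0 -1)² = 3/77, sgn +1
I_A²/I_B² = (1/2310)/(3/77) = 1/90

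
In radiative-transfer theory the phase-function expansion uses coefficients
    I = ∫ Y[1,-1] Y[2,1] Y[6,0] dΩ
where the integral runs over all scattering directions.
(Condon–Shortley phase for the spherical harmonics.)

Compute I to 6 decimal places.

0.000000

triangle: need 1≤l₃≤3, have 6; I=0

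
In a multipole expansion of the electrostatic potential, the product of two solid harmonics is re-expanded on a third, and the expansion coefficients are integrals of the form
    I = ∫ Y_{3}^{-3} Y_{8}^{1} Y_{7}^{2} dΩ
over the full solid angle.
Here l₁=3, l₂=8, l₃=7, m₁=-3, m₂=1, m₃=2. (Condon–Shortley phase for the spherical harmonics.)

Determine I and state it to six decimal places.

0.148075

Rules hold: Σm=0, L=18 even, 5≤7≤11.
N = 7·17·15 = 1785
Δ = 4!·2!·12!/19! = 1/5290740
Racah Σ t=1..3: t=1:−1/7257600 t=2:+1/2073600 t=3:−1/7257600 = 1/4838400
⇒ 3j(3 8 7; 0 0 0)² = 252/20995, sgn -1
Racah Σ t=4..4: t=4:+1/29030400 = 1/29030400
⇒ 3j(3 8 7; -3 1 2)² = 54/4199, sgn -1
4πI² = N·(3j₀)²·(3jₘ)² = 285768/1037153
I = +1·√(0.275531/4π) = 0.14807456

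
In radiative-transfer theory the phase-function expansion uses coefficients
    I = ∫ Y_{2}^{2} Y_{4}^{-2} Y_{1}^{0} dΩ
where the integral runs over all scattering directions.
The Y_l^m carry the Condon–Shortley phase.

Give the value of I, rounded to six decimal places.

|2−4|≤1≤2+4 violated ⇒ I = 0

0.000000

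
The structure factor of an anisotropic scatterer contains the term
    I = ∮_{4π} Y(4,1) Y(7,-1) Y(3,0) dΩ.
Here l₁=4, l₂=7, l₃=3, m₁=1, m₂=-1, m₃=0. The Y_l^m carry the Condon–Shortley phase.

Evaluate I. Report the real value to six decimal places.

Rules hold: Σm=0, L=14 even, 3≤3≤11.
N = 9·15·7 = 945
Δ = 8!·0!·6!/15! = 1/45045
Racah Σ t=4..4: t=4:+1/20736 = 1/20736
⇒ 3j(4 7 3; 0 0 0)² = 35/1287, sgn -1
Racah Σ t=3..3: t=3:−1/25920 = -1/25920
⇒ 3j(4 7 3; 1 -1 0)² = 32/1287, sgn +1
4πI² = N·(3j₀)²·(3jₘ)² = 39200/61347
I = -1·√(0.638988/4π) = -0.22549735

-0.225497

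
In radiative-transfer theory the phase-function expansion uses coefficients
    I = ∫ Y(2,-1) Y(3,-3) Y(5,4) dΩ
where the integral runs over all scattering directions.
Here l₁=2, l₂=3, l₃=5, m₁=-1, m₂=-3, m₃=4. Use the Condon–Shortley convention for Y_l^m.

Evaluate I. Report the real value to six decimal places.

Rules hold: Σm=0, L=10 even, 1≤5≤5.
N = 5·7·11 = 385
Δ = 0!·4!·6!/11! = 1/2310
Racah Σ t=0..0: t=0:+1/144 = 1/144
⇒ 3j(2 3 5; 0 0 0)² = 10/231, sgn -1
Racah Σ t=0..0: t=0:+1/4320 = 1/4320
⇒ 3j(2 3 5; -1 -3 4)² = 2/55, sgn -1
4πI² = N·(3j₀)²·(3jₘ)² = 20/33
I = +1·√(0.606061/4π) = 0.21961050

0.219610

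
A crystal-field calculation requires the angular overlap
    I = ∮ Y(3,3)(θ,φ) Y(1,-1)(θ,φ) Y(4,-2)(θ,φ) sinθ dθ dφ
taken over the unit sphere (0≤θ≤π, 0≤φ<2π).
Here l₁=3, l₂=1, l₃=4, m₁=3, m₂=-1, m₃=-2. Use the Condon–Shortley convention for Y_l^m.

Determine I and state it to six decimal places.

0.061558

Rules hold: Σm=0, L=8 even, 2≤4≤4.
N = 7·3·9 = 189
Δ = 0!·6!·2!/9! = 1/252
Racah Σ t=0..0: t=0:+1/36 = 1/36
⇒ 3j(3 1 4; 0 0 0)² = 4/63, sgn +1
Racah Σ t=0..0: t=0:+1/1440 = 1/1440
⇒ 3j(3 1 4; 3 -1 -2)² = 1/252, sgn +1
4πI² = N·(3j₀)²·(3jₘ)² = 1/21
I = +1·√(0.047619/4π) = 0.06155813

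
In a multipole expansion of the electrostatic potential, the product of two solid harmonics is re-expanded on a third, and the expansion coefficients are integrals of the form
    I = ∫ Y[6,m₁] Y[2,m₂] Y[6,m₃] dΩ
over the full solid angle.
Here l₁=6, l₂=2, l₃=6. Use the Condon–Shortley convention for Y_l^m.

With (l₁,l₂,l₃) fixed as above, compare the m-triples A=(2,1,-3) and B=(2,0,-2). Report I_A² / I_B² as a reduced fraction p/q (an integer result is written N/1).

3/2

Shared (l₁,l₂,l₃)=(6,2,6): N and (l;000)² cancel in I_A²/I_B².
A: Δ = 2!·10!·2!/15! = 1/90090; Racah Σ t=1..2: t=1:−1/60480 t=2:+1/161280 = -1/96768; ⇒ 3j(6 2 6; 2 1 -3)² = 15/1001, sgn +1
B: Δ = 2!·10!·2!/15! = 1/90090; Racah Σ t=0..2: t=0:+1/69120 t=1:−1/30240 t=2:+1/322560 = -1/64512; ⇒ 3j(6 2 6; 2 0 -2)² = 10/1001, sgn -1
I_A²/I_B² = (15/1001)/(10/1001) = 3/2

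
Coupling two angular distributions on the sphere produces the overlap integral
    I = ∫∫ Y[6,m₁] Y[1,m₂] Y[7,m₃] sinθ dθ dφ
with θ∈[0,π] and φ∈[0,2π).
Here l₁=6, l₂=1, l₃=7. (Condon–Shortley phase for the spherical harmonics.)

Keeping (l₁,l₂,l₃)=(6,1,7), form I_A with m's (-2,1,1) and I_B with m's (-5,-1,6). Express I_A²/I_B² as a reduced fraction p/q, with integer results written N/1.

5/26

Same 6,1,7: normalisation and zero-m 3j drop out of the ratio.
A: Δ: 0! 12! 2! / 15! → 1/1365; sum: t=0:+1/1935360 = 1/1935360; 3j²(6 1 7; -2 1 1) = Δ·Π!·Σ² = 1/91  (sign +1)
B: Δ: 0! 12! 2! / 15! → 1/1365; sum: t=0:+1/79833600 = 1/79833600; 3j²(6 1 7; -5 -1 6) = Δ·Π!·Σ² = 2/35  (sign -1)
I_A²/I_B² = (1/91)/(2/35) = 5/26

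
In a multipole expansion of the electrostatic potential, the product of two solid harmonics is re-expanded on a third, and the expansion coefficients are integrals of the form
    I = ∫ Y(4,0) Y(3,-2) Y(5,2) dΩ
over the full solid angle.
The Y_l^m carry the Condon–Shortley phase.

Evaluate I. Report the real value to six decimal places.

m-sum 0 ✓  L=12 even ✓  1≤5≤7 ✓
Π(2lᵢ+1) = 9×7×11 = 693
triangle coeff Δ(4,3,5) = 1/180180
Σ_t [0,2]: t=0:+1/576 t=1:−1/144 t=2:+1/576 = -1/288
(3j)²=20/1001 [(4 3 5; 0 0 0)], sign=+1
Σ_t [0,1]: t=0:+1/576 t=1:−1/864 = 1/1728
(3j)²=5/1287 [(4 3 5; 0 -2 2)], sign=-1
⇒ 4πI² = 100/1859
I = (-1)√(100/1859/(4π)) = -0.06542675

-0.065427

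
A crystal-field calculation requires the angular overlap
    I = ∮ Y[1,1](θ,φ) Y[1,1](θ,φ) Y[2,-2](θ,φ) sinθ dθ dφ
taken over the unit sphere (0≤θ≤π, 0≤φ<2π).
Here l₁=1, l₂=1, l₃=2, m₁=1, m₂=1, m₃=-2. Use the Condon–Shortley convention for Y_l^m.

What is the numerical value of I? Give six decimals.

0.309019

m-sum 0 ✓  L=4 even ✓  0≤2≤2 ✓
Π(2lᵢ+1) = 3×3×5 = 45
triangle coeff Δ(1,1,2) = 1/30
Σ_t [0,0]: t=0:+1/1 = 1/1
(3j)²=2/15 [(1 1 2; 0 0 0)], sign=+1
Σ_t [0,0]: t=0:+1/4 = 1/4
(3j)²=1/5 [(1 1 2; 1 1 -2)], sign=+1
⇒ 4πI² = 6/5
I = (+1)√(6/5/(4π)) = 0.30901936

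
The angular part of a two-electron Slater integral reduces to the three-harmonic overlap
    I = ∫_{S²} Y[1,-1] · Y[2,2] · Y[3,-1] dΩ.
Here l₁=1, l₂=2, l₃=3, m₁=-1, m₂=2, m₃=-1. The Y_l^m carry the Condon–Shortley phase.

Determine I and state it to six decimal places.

Rules hold: Σm=0, L=6 even, 1≤3≤3.
N = 3·5·7 = 105
Δ = 0!·2!·4!/7! = 1/105
Racah Σ t=0..0: t=0:+1/4 = 1/4
⇒ 3j(1 2 3; 0 0 0)² = 3/35, sgn -1
Racah Σ t=0..0: t=0:+1/48 = 1/48
⇒ 3j(1 2 3; -1 2 -1)² = 1/105, sgn +1
4πI² = N·(3j₀)²·(3jₘ)² = 3/35
I = -1·√(0.0857143/4π) = -0.08258890

-0.082589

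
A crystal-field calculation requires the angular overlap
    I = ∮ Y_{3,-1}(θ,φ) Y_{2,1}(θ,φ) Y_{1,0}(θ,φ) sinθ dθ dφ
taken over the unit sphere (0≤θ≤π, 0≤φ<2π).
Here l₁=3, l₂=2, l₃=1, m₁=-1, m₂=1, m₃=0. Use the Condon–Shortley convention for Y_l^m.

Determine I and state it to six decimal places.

-0.233597

m-sum 0 ✓  L=6 even ✓  1≤1≤5 ✓
Π(2lᵢ+1) = 7×5×3 = 105
triangle coeff Δ(3,2,1) = 1/105
Σ_t [2,2]: t=2:+1/4 = 1/4
(3j)²=3/35 [(3 2 1; 0 0 0)], sign=-1
Σ_t [3,3]: t=3:−1/6 = -1/6
(3j)²=8/105 [(3 2 1; -1 1 0)], sign=+1
⇒ 4πI² = 24/35
I = (-1)√(24/35/(4π)) = -0.23359668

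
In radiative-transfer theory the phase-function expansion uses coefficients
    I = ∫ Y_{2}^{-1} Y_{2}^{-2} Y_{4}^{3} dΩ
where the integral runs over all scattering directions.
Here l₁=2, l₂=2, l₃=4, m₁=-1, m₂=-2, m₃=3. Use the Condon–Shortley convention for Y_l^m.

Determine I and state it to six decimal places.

-0.238414

Rules hold: Σm=0, L=8 even, 0≤4≤4.
N = 5·5·9 = 225
Δ = 0!·4!·4!/9! = 1/630
Racah Σ t=0..0: t=0:+1/16 = 1/16
⇒ 3j(2 2 4; 0 0 0)² = 2/35, sgn +1
Racah Σ t=0..0: t=0:+1/144 = 1/144
⇒ 3j(2 2 4; -1 -2 3)² = 1/18, sgn -1
4πI² = N·(3j₀)²·(3jₘ)² = 5/7
I = -1·√(0.714286/4π) = -0.23841361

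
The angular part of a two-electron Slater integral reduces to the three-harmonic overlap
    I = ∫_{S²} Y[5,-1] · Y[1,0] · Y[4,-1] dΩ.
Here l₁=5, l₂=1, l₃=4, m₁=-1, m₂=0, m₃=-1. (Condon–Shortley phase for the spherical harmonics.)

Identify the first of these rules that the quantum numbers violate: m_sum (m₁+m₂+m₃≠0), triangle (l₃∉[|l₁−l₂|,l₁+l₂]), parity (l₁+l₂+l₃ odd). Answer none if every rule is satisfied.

Σmᵢ = -2  ✗
l₃∈[|l₁−l₂|,l₁+l₂]=[4,6], have l₃=4
Σlᵢ = 10 ⇒ even

m_sum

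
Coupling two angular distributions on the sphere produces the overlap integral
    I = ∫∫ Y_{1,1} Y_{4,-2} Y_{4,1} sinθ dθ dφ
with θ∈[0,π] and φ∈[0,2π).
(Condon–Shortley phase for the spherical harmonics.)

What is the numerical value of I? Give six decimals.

0.000000

Σlᵢ=9 odd — θ-integrand is odd under cosθ→−cosθ; I=0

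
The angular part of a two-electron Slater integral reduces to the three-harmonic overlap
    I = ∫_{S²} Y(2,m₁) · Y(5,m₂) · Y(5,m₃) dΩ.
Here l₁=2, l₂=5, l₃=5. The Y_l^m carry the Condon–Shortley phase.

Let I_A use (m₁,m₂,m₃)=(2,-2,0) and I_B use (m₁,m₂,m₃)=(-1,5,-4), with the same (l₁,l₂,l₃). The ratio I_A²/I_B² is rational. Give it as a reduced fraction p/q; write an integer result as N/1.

l's match ⇒ only the (l;m) 3-j factors differ between A and B.
A: triangle coeff Δ(2,5,5) = 1/38610; Σ_t [0,0]: t=0:+1/2880 = 1/2880; (3j)²=14/429 [(2 5 5; 2 -2 0)], sign=-1
B: triangle coeff Δ(2,5,5) = 1/38610; Σ_t [2,2]: t=2:+1/80640 = 1/80640; (3j)²=9/286 [(2 5 5; -1 5 -4)], sign=-1
I_A²/I_B² = (14/429)/(9/286) = 28/27

28/27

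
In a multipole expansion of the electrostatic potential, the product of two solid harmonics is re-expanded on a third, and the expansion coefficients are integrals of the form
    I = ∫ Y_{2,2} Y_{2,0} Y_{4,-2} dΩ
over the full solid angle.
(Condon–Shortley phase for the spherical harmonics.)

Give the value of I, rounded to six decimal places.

0.156078

m-sum 0 ✓  L=8 even ✓  0≤4≤4 ✓
Π(2lᵢ+1) = 5×5×9 = 225
triangle coeff Δ(2,2,4) = 1/630
Σ_t [0,0]: t=0:+1/16 = 1/16
(3j)²=2/35 [(2 2 4; 0 0 0)], sign=+1
Σ_t [0,0]: t=0:+1/96 = 1/96
(3j)²=1/42 [(2 2 4; 2 0 -2)], sign=+1
⇒ 4πI² = 15/49
I = (+1)√(15/49/(4π)) = 0.15607835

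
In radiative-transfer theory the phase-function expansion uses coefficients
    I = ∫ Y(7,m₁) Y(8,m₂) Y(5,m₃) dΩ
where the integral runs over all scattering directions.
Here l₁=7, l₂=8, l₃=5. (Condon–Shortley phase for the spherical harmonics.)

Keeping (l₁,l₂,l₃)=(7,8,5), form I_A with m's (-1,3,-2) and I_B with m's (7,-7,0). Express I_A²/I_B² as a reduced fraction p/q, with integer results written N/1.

Same 7,8,5: normalisation and zero-m 3j drop out of the ratio.
A: Δ: 10! 4! 6! / 21! → 1/814773960; sum: t=5:−1/62208000 t=6:+1/8294400 t=7:−1/8709120 t=8:+1/69672960 = 1/248832000; 3j²(7 8 5; -1 3 -2) = Δ·Π!·Σ² = 7/83980  (sign -1)
B: Δ: 10! 4! 6! / 21! → 1/814773960; sum: t=0:+1/10450944000 = 1/10450944000; 3j²(7 8 5; 7 -7 0) = Δ·Π!·Σ² = 143/7752  (sign -1)
I_A²/I_B² = (7/83980)/(143/7752) = 42/9295

42/9295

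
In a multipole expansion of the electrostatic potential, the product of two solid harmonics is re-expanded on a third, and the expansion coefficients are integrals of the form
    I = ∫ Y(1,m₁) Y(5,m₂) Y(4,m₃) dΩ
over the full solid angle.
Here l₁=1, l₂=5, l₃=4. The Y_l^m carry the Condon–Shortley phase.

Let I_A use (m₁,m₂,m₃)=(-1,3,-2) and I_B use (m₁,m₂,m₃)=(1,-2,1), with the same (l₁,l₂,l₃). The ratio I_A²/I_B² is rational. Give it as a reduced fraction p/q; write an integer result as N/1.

Shared (l₁,l₂,l₃)=(1,5,4): N and (l;000)² cancel in I_A²/I_B².
A: Δ = 2!·0!·8!/11! = 1/495; Racah Σ t=2..2: t=2:+1/2880 = 1/2880; ⇒ 3j(1 5 4; -1 3 -2)² = 28/495, sgn +1
B: Δ = 2!·0!·8!/11! = 1/495; Racah Σ t=0..0: t=0:+1/1440 = 1/1440; ⇒ 3j(1 5 4; 1 -2 1)² = 7/165, sgn -1
I_A²/I_B² = (28/495)/(7/165) = 4/3

4/3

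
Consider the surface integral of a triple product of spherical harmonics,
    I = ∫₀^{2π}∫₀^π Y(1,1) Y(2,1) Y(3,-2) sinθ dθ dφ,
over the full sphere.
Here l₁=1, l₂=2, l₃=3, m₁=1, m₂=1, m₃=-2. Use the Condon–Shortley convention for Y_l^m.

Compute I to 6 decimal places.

Checks pass: Σm=0; 6 even; l₃=3∈[1,3].
(2·1+1)(2·2+1)(2·3+1) = 105
Δ: 0! 2! 4! / 7! → 1/105
sum: t=0:+1/4 = 1/4
3j²(1 2 3; 0 0 0) = Δ·Π!·Σ² = 3/35  (sign -1)
sum: t=0:+1/12 = 1/12
3j²(1 2 3; 1 1 -2) = Δ·Π!·Σ² = 2/21  (sign -1)
combine: 4πI² = 105·3/35·2/21 = 6/7
take √, sign +1: I = 0.26116903

0.261169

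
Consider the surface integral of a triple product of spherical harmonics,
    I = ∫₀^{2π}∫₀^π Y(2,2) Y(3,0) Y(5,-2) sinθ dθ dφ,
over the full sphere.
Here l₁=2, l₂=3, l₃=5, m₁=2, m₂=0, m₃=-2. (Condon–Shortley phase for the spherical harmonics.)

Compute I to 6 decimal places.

0.141758

Checks pass: Σm=0; 10 even; l₃=5∈[1,5].
(2·2+1)(2·3+1)(2·5+1) = 385
Δ: 0! 4! 6! / 11! → 1/2310
sum: t=0:+1/144 = 1/144
3j²(2 3 5; 0 0 0) = Δ·Π!·Σ² = 10/231  (sign -1)
sum: t=0:+1/864 = 1/864
3j²(2 3 5; 2 0 -2) = Δ·Π!·Σ² = 1/66  (sign -1)
combine: 4πI² = 385·10/231·1/66 = 25/99
take √, sign +1: I = 0.14175797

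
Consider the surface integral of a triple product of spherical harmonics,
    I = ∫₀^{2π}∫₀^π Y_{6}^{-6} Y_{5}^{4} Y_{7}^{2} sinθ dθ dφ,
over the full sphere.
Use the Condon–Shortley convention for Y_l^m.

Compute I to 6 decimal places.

Checks pass: Σm=0; 18 even; l₃=7∈[1,11].
(2·6+1)(2·5+1)(2·7+1) = 2145
Δ: 4! 8! 6! / 19! → 1/174594420
sum: t=0:+1/4147200 t=1:−1/207360 t=2:+1/82944 t=3:−1/207360 t=4:+1/4147200 = 1/345600
3j²(6 5 7; 0 0 0) = Δ·Π!·Σ² = 420/46189  (sign -1)
sum: t=4:+1/116121600 = 1/116121600
3j²(6 5 7; -6 4 2) = Δ·Π!·Σ² = 27/8398  (sign -1)
combine: 4πI² = 2145·420/46189·27/8398 = 85050/1356277
take √, sign +1: I = 0.07064119

0.070641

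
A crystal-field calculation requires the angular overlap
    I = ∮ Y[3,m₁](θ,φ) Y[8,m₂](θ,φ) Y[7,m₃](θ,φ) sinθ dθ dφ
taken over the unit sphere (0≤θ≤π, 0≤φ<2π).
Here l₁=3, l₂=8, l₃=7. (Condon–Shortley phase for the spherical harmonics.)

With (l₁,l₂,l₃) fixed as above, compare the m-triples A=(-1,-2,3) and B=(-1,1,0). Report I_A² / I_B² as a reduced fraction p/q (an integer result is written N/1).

Same 3,8,7: normalisation and zero-m 3j drop out of the ratio.
A: Δ: 4! 2! 12! / 19! → 1/5290740; sum: t=2:+1/7741440 t=3:−1/13063680 t=4:+1/348364800 = 29/522547200; 3j²(3 8 7; -1 -2 3) = Δ·Π!·Σ² = 1682/264537  (sign +1)
B: Δ: 4! 2! 12! / 19! → 1/5290740; sum: t=2:+1/4838400 t=3:−1/3110400 t=4:+1/29030400 = -1/12441600; 3j²(3 8 7; -1 1 0) = Δ·Π!·Σ² = 343/125970  (sign +1)
I_A²/I_B² = (1682/264537)/(343/125970) = 16820/7203

16820/7203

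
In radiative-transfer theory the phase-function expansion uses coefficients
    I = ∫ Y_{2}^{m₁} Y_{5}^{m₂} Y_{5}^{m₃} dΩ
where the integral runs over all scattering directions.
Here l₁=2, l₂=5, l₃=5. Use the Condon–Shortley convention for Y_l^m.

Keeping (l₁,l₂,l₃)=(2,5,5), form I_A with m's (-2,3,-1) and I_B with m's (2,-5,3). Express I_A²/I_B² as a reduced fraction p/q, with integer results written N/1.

56/15

l's match ⇒ only the (l;m) 3-j factors differ between A and B.
A: triangle coeff Δ(2,5,5) = 1/38610; Σ_t [2,2]: t=2:+1/5760 = 1/5760; (3j)²=56/2145 [(2 5 5; -2 3 -1)], sign=+1
B: triangle coeff Δ(2,5,5) = 1/38610; Σ_t [0,0]: t=0:+1/161280 = 1/161280; (3j)²=1/143 [(2 5 5; 2 -5 3)], sign=+1
I_A²/I_B² = (56/2145)/(1/143) = 56/15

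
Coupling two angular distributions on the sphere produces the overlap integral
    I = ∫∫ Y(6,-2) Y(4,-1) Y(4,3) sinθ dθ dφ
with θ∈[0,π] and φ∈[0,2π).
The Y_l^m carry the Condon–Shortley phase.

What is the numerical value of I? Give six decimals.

-0.165283

m-sum 0 ✓  L=14 even ✓  2≤4≤10 ✓
Π(2lᵢ+1) = 13×9×9 = 1053
triangle coeff Δ(6,4,4) = 1/1261260
Σ_t [2,4]: t=2:+1/4608 t=3:−1/1296 t=4:+1/4608 = -7/20736
(3j)²=20/1287 [(6 4 4; 0 0 0)], sign=-1
Σ_t [2,3]: t=2:+1/34560 t=3:−1/8640 = -1/11520
(3j)²=3/143 [(6 4 4; -2 -1 3)], sign=+1
⇒ 4πI² = 540/1573
I = (-1)√(540/1573/(4π)) = -0.16528277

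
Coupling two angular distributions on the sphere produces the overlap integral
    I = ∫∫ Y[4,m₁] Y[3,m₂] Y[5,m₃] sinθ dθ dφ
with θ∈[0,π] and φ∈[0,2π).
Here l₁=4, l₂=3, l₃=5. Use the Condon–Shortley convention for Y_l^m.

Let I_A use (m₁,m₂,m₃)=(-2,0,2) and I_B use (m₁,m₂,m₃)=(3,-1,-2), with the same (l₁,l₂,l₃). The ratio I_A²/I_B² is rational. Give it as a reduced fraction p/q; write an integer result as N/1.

Same 4,3,5: normalisation and zero-m 3j drop out of the ratio.
A: Δ: 2! 6! 4! / 13! → 1/180180; sum: t=0:+1/8640 t=1:−1/480 t=2:+1/576 = -1/4320; 3j²(4 3 5; -2 0 2) = Δ·Π!·Σ² = 1/2145  (sign +1)
B: Δ: 2! 6! 4! / 13! → 1/180180; sum: t=0:+1/960 t=1:−1/4320 = 7/8640; 3j²(4 3 5; 3 -1 -2) = Δ·Π!·Σ² = 343/12870  (sign -1)
I_A²/I_B² = (1/2145)/(343/12870) = 6/343

6/343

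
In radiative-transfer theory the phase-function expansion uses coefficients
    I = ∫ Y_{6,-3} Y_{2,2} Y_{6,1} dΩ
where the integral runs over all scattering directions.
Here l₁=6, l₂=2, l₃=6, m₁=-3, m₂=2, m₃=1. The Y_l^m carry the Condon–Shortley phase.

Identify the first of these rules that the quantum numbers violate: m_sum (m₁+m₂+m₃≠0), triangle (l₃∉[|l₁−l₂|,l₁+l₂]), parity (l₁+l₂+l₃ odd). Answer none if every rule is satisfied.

Σmᵢ = 0  ✓
l₃∈[|l₁−l₂|,l₁+l₂]=[4,8], have l₃=6  ✓
Σlᵢ = 14 ⇒ even  ✓

none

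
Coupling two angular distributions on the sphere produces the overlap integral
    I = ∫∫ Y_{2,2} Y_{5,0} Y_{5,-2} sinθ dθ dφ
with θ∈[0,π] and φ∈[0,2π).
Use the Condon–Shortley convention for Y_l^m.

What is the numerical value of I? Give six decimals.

-0.191372

Rules hold: Σm=0, L=12 even, 3≤5≤7.
N = 5·11·11 = 605
Δ = 2!·2!·8!/13! = 1/38610
Racah Σ t=0..2: t=0:+1/2880 t=1:−1/576 t=2:+1/2880 = -1/960
⇒ 3j(2 5 5; 0 0 0)² = 10/429, sgn +1
Racah Σ t=0..0: t=0:+1/2880 = 1/2880
⇒ 3j(2 5 5; 2 0 -2)² = 14/429, sgn -1
4πI² = N·(3j₀)²·(3jₘ)² = 700/1521
I = -1·√(0.460224/4π) = -0.19137248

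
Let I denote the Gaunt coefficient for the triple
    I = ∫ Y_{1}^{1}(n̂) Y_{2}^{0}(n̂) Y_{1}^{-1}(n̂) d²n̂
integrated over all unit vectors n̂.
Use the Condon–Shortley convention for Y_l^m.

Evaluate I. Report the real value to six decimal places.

Checks pass: Σm=0; 4 even; l₃=1∈[1,3].
(2·1+1)(2·2+1)(2·1+1) = 45
Δ: 2! 0! 2! / 5! → 1/30
sum: t=1:−1/1 = -1/1
3j²(1 2 1; 0 0 0) = Δ·Π!·Σ² = 2/15  (sign +1)
sum: t=0:+1/4 = 1/4
3j²(1 2 1; 1 0 -1) = Δ·Π!·Σ² = 1/30  (sign +1)
combine: 4πI² = 45·2/15·1/30 = 1/5
take √, sign +1: I = 0.12615663

0.126157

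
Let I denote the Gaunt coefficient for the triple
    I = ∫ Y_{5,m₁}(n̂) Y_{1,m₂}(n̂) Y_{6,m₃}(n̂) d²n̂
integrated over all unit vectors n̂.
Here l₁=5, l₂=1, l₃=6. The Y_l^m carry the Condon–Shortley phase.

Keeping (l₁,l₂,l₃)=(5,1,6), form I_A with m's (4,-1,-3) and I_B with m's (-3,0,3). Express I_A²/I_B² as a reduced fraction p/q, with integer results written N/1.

Shared (l₁,l₂,l₃)=(5,1,6): N and (l;000)² cancel in I_A²/I_B².
A: Δ = 0!·10!·2!/13! = 1/858; Racah Σ t=0..0: t=0:+1/725760 = 1/725760; ⇒ 3j(5 1 6; 4 -1 -3)² = 1/286, sgn -1
B: Δ = 0!·10!·2!/13! = 1/858; Racah Σ t=0..0: t=0:+1/80640 = 1/80640; ⇒ 3j(5 1 6; -3 0 3)² = 9/286, sgn -1
I_A²/I_B² = (1/286)/(9/286) = 1/9

1/9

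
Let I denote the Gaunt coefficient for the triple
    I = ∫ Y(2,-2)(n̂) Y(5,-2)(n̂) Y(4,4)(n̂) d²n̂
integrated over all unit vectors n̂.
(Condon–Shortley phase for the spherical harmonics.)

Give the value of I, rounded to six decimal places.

0.000000

L=11 odd ⇒ parity kills the (l;000) factor ⇒ I = 0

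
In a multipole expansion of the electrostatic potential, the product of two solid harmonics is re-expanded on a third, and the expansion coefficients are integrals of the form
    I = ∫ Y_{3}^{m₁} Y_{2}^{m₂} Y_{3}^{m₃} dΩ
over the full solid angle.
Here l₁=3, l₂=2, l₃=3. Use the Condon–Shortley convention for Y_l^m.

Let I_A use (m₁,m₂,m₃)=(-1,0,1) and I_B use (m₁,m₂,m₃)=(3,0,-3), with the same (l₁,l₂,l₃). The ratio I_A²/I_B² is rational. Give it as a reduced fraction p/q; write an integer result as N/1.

Shared (l₁,l₂,l₃)=(3,2,3): N and (l;000)² cancel in I_A²/I_B².
A: Δ = 2!·4!·2!/9! = 1/3780; Racah Σ t=0..2: t=0:+1/96 t=1:−1/6 t=2:+1/16 = -3/32; ⇒ 3j(3 2 3; -1 0 1)² = 3/140, sgn -1
B: Δ = 2!·4!·2!/9! = 1/3780; Racah Σ t=0..0: t=0:+1/96 = 1/96; ⇒ 3j(3 2 3; 3 0 -3)² = 5/84, sgn +1
I_A²/I_B² = (3/140)/(5/84) = 9/25

9/25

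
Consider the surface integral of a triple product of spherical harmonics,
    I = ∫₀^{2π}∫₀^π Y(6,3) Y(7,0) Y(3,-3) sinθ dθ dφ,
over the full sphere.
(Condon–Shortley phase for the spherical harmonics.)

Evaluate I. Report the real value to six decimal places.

-0.117879

Rules hold: Σm=0, L=16 even, 1≤3≤13.
N = 13·15·7 = 1365
Δ = 10!·2!·4!/17! = 1/2042040
Racah Σ t=4..6: t=4:+1/207360 t=5:−1/57600 t=6:+1/207360 = -1/129600
⇒ 3j(6 7 3; 0 0 0)² = 168/12155, sgn +1
Racah Σ t=3..3: t=3:−1/1451520 = -1/1451520
⇒ 3j(6 7 3; 3 0 -3)² = 45/4862, sgn -1
4πI² = N·(3j₀)²·(3jₘ)² = 79380/454597
I = -1·√(0.174616/4π) = -0.11787924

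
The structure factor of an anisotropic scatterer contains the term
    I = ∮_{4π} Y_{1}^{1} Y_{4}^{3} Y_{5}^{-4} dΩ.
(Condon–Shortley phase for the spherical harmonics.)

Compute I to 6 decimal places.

m-sum 0 ✓  L=10 even ✓  3≤5≤5 ✓
Π(2lᵢ+1) = 3×9×11 = 297
triangle coeff Δ(1,4,5) = 1/495
Σ_t [0,0]: t=0:+1/576 = 1/576
(3j)²=5/99 [(1 4 5; 0 0 0)], sign=-1
Σ_t [0,0]: t=0:+1/10080 = 1/10080
(3j)²=4/55 [(1 4 5; 1 3 -4)], sign=-1
⇒ 4πI² = 12/11
I = (+1)√(12/11/(4π)) = 0.29463840

0.294638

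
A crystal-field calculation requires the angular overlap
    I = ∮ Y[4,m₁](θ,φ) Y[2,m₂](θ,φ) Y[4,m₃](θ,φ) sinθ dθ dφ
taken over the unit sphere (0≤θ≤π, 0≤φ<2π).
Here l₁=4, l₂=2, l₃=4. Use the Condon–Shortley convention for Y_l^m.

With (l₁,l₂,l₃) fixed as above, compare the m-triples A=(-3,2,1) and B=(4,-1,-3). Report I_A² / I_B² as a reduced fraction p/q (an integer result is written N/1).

l's match ⇒ only the (l;m) 3-j factors differ between A and B.
A: triangle coeff Δ(4,2,4) = 1/13860; Σ_t [2,2]: t=2:+1/480 = 1/480; (3j)²=3/110 [(4 2 4; -3 2 1)], sign=-1
B: triangle coeff Δ(4,2,4) = 1/13860; Σ_t [0,0]: t=0:+1/1440 = 1/1440; (3j)²=7/165 [(4 2 4; 4 -1 -3)], sign=-1
I_A²/I_B² = (3/110)/(7/165) = 9/14

9/14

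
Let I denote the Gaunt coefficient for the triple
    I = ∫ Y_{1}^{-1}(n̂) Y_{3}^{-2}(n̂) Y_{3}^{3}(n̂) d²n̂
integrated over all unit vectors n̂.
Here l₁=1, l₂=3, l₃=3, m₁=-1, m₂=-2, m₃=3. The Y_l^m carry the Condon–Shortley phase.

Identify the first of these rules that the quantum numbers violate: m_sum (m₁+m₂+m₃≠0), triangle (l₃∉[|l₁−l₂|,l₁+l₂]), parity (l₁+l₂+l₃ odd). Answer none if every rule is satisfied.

azimuthal sum: -1 − 2 + 3 = 0  ✓
2 ≤ 3 ≤ 4 (triangle on l)  ✓
L = 1 + 3 + 3 = 7 (odd)  ✗

parity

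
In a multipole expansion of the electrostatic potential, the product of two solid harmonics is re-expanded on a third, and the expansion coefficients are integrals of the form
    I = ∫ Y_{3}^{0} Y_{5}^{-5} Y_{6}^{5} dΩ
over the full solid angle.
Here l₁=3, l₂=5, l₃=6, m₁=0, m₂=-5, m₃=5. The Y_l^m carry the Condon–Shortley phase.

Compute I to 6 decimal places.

0.207001

Checks pass: Σm=0; 14 even; l₃=6∈[2,8].
(2·3+1)(2·5+1)(2·6+1) = 1001
Δ: 2! 4! 8! / 15! → 1/675675
sum: t=0:+1/8640 t=1:−1/2304 t=2:+1/8640 = -7/34560
3j²(3 5 6; 0 0 0) = Δ·Π!·Σ² = 7/429  (sign -1)
sum: t=0:+1/483840 = 1/483840
3j²(3 5 6; 0 -5 5) = Δ·Π!·Σ² = 3/91  (sign -1)
combine: 4πI² = 1001·7/429·3/91 = 7/13
take √, sign +1: I = 0.20700098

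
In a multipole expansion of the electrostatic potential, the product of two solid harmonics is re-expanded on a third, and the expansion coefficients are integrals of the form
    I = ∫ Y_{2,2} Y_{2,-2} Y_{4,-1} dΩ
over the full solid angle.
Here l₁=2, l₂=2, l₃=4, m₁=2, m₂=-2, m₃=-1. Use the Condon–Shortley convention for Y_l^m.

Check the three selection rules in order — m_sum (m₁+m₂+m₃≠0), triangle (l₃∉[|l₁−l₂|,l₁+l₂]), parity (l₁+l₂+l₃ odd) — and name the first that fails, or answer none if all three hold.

m_sum

azimuthal sum: 2 − 2 − 1 = -1  ✗
0 ≤ 4 ≤ 4 (triangle on l)
L = 2 + 2 + 4 = 8 (even)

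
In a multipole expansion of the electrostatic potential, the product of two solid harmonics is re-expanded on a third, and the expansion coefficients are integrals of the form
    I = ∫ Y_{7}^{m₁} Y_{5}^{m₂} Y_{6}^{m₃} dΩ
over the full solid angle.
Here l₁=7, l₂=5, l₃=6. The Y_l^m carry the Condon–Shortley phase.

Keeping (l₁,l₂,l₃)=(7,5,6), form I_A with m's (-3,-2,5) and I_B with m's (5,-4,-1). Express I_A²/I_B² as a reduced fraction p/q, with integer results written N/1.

Shared (l₁,l₂,l₃)=(7,5,6): N and (l;000)² cancel in I_A²/I_B².
A: Δ = 6!·8!·4!/19! = 1/174594420; Racah Σ t=2..3: t=2:+1/11612160 t=3:−1/4354560 = -1/6967296; ⇒ 3j(7 5 6; -3 -2 5)² = 625/50388, sgn +1
B: Δ = 6!·8!·4!/19! = 1/174594420; Racah Σ t=0..1: t=0:+1/6220800 t=1:−1/14515200 = 1/10886400; ⇒ 3j(7 5 6; 5 -4 -1)² = 128/12597, sgn -1
I_A²/I_B² = (625/50388)/(128/12597) = 625/512

625/512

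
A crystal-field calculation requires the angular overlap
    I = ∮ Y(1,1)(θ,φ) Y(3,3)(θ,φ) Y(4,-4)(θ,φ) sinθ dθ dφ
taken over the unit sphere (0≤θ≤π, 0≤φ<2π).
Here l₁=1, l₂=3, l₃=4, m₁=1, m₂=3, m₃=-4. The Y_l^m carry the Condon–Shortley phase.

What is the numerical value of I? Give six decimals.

0.325735

m-sum 0 ✓  L=8 even ✓  2≤4≤4 ✓
Π(2lᵢ+1) = 3×7×9 = 189
triangle coeff Δ(1,3,4) = 1/252
Σ_t [0,0]: t=0:+1/36 = 1/36
(3j)²=4/63 [(1 3 4; 0 0 0)], sign=+1
Σ_t [0,0]: t=0:+1/1440 = 1/1440
(3j)²=1/9 [(1 3 4; 1 3 -4)], sign=+1
⇒ 4πI² = 4/3
I = (+1)√(4/3/(4π)) = 0.32573501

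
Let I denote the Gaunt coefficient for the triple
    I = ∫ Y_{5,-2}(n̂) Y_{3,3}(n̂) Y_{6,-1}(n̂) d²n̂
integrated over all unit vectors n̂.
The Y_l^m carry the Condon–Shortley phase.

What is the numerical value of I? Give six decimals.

0.145631

Checks pass: Σm=0; 14 even; l₃=6∈[2,8].
(2·5+1)(2·3+1)(2·6+1) = 1001
Δ: 2! 8! 4! / 15! → 1/675675
sum: t=0:+1/8640 t=1:−1/2304 t=2:+1/8640 = -7/34560
3j²(5 3 6; 0 0 0) = Δ·Π!·Σ² = 7/429  (sign -1)
sum: t=2:+1/34560 = 1/34560
3j²(5 3 6; -2 3 -1) = Δ·Π!·Σ² = 7/429  (sign -1)
combine: 4πI² = 1001·7/429·7/429 = 343/1287
take √, sign +1: I = 0.14563067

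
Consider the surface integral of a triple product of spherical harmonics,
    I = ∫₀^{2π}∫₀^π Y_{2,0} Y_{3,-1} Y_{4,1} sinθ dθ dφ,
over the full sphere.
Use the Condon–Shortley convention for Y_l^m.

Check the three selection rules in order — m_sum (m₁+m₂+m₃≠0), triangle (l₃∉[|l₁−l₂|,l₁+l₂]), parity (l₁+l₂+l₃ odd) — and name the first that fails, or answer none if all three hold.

azimuthal sum: 0 − 1 + 1 = 0  ✓
1 ≤ 4 ≤ 5 (triangle on l)  ✓
L = 2 + 3 + 4 = 9 (odd)  ✗

parity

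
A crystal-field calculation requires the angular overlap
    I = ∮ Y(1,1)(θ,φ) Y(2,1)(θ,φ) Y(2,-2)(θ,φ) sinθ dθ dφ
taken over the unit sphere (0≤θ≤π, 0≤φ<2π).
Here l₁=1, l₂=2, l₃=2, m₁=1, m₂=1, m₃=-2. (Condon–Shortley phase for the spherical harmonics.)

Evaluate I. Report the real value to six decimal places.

L=5 odd ⇒ parity kills the (l;000) factor ⇒ I = 0

0.000000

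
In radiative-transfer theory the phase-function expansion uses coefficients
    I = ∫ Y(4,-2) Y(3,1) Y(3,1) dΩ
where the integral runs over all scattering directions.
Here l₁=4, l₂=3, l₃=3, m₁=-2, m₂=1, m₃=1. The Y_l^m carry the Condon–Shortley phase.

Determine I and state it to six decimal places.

Checks pass: Σm=0; 10 even; l₃=3∈[1,7].
(2·4+1)(2·3+1)(2·3+1) = 441
Δ: 4! 4! 2! / 11! → 1/34650
sum: t=1:−1/72 t=2:+1/16 t=3:−1/72 = 5/144
3j²(4 3 3; 0 0 0) = Δ·Π!·Σ² = 2/77  (sign -1)
sum: t=2:+1/192 t=3:−1/36 t=4:+1/192 = -5/288
3j²(4 3 3; -2 1 1) = Δ·Π!·Σ² = 20/693  (sign -1)
combine: 4πI² = 441·2/77·20/693 = 40/121
take √, sign +1: I = 0.16219310

0.162193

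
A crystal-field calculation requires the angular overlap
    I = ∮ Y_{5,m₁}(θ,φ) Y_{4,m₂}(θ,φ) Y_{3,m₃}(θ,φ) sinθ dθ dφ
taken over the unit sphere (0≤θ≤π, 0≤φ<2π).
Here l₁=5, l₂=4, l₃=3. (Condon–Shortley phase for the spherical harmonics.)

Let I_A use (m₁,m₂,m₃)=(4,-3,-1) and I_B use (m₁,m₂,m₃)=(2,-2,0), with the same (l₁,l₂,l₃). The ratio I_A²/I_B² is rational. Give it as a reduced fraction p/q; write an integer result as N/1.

l's match ⇒ only the (l;m) 3-j factors differ between A and B.
A: triangle coeff Δ(5,4,3) = 1/180180; Σ_t [0,1]: t=0:+1/4320 t=1:−1/5760 = 1/17280; (3j)²=7/4290 [(5 4 3; 4 -3 -1)], sign=+1
B: triangle coeff Δ(5,4,3) = 1/180180; Σ_t [0,2]: t=0:+1/8640 t=1:−1/480 t=2:+1/576 = -1/4320; (3j)²=1/2145 [(5 4 3; 2 -2 0)], sign=+1
I_A²/I_B² = (7/4290)/(1/2145) = 7/2

7/2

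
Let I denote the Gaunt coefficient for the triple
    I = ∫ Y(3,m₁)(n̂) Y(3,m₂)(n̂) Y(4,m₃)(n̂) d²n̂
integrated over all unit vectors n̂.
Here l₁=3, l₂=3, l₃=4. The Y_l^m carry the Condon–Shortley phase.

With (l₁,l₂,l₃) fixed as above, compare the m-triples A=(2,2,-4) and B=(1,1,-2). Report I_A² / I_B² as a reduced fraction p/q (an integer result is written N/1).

Shared (l₁,l₂,l₃)=(3,3,4): N and (l;000)² cancel in I_A²/I_B².
A: Δ = 2!·4!·4!/11! = 1/34650; Racah Σ t=1..1: t=1:−1/576 = -1/576; ⇒ 3j(3 3 4; 2 2 -4)² = 5/99, sgn -1
B: Δ = 2!·4!·4!/11! = 1/34650; Racah Σ t=0..2: t=0:+1/192 t=1:−1/36 t=2:+1/192 = -5/288; ⇒ 3j(3 3 4; 1 1 -2)² = 20/693, sgn -1
I_A²/I_B² = (5/99)/(20/693) = 7/4

7/4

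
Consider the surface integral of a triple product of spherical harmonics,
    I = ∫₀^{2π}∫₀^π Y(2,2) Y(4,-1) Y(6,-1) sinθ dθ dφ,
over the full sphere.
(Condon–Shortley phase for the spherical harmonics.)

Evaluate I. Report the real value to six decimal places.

-0.094091

m-sum 0 ✓  L=12 even ✓  2≤6≤6 ✓
Π(2lᵢ+1) = 5×9×13 = 585
triangle coeff Δ(2,4,6) = 1/6435
Σ_t [0,0]: t=0:+1/2304 = 1/2304
(3j)²=5/143 [(2 4 6; 0 0 0)], sign=+1
Σ_t [0,0]: t=0:+1/17280 = 1/17280
(3j)²=7/1287 [(2 4 6; 2 -1 -1)], sign=-1
⇒ 4πI² = 175/1573
I = (-1)√(175/1573/(4π)) = -0.09409136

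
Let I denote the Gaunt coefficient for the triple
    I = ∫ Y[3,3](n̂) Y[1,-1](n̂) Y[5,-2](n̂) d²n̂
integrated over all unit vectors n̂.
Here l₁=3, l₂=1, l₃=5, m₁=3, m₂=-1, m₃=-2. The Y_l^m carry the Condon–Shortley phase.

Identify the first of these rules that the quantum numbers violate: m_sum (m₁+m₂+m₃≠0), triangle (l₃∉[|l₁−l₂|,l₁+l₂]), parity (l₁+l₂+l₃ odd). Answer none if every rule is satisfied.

triangle

azimuthal sum: 3 − 1 − 2 = 0  ✓
2 ≤ 5 ≤ 4 (triangle on l)  ✗
L = 3 + 1 + 5 = 9 (odd)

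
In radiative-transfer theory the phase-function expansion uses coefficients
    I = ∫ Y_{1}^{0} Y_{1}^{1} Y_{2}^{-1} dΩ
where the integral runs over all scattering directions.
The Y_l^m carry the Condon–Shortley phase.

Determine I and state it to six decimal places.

-0.218510

Checks pass: Σm=0; 4 even; l₃=2∈[0,2].
(2·1+1)(2·1+1)(2·2+1) = 45
Δ: 0! 2! 2! / 5! → 1/30
sum: t=0:+1/1 = 1/1
3j²(1 1 2; 0 0 0) = Δ·Π!·Σ² = 2/15  (sign +1)
sum: t=0:+1/2 = 1/2
3j²(1 1 2; 0 1 -1) = Δ·Π!·Σ² = 1/10  (sign -1)
combine: 4πI² = 45·2/15·1/10 = 3/5
take √, sign -1: I = -0.21850969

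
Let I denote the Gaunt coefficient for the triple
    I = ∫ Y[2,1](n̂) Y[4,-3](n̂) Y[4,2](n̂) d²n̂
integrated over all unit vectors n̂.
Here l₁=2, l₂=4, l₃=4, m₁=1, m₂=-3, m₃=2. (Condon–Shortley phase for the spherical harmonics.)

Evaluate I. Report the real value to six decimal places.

-0.187702

m-sum 0 ✓  L=10 even ✓  2≤4≤6 ✓
Π(2lᵢ+1) = 5×9×9 = 405
triangle coeff Δ(2,4,4) = 1/13860
Σ_t [0,2]: t=0:+1/192 t=1:−1/36 t=2:+1/192 = -5/288
(3j)²=20/693 [(2 4 4; 0 0 0)], sign=-1
Σ_t [0,1]: t=0:+1/240 t=1:−1/1440 = 1/288
(3j)²=5/132 [(2 4 4; 1 -3 2)], sign=+1
⇒ 4πI² = 375/847
I = (-1)√(375/847/(4π)) = -0.18770204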